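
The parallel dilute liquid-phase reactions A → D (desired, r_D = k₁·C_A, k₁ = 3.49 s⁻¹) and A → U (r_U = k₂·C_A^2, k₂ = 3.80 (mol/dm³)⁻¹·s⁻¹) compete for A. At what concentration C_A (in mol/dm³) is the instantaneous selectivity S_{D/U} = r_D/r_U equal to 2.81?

S_{D/U} = (k₁/k₂)·C_A⁻¹ ⇒ C_A = (S·k₂/k₁)^(-1).
= (2.81×3.80/3.49)^(-1) = (3.060)^(-1) = 0.327 mol/dm³.

0.327 mol/dm³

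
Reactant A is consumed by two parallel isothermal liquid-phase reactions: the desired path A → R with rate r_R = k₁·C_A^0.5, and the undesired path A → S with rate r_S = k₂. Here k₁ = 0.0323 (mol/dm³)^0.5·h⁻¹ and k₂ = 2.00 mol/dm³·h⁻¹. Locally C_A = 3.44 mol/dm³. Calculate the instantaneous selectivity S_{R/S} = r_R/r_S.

0.0300

S_{R/S} = r_R/r_S = (k₁·C_A^0.5)/(k₂) = (k₁/k₂)·C_A^0.5.
= (0.0323×3.440^0.5) / (2.00) = 0.05991/2.000 = 0.0300.
Since the desired path is higher order in A, keeping C_A high (PFR or concentrated feed) favours R.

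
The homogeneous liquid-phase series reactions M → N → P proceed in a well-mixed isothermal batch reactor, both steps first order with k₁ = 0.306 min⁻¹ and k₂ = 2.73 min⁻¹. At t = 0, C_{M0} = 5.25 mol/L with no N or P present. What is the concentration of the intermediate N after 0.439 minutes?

The intermediate concentration in a first-order A→B→C sequence is C_N = k₁C_{M0}(e^(−k₁t) − e^(−k₂t))/(k₂−k₁).
e^(−k₁t) = e^(−0.306×0.439) = e^(−0.1343) = 0.8743; e^(−k₂t) = e^(−1.198) = 0.3017.
C_N = 0.306×5.25/(2.73−0.306) × (0.8743−0.3017) = 0.6627×0.5726 = 0.3795 mol/L.

0.380 mol/L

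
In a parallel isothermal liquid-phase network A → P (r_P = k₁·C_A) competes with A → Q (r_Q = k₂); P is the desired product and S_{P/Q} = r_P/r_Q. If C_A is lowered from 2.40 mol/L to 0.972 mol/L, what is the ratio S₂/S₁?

0.405

S_{P/Q} = (k₁/k₂)·C_A, so S₂/S₁ = (C_{A,2}/C_{A,1}).
= 0.972/2.40 = 0.405.
Selectivity toward P falls as C_A falls — high-concentration operation is favoured.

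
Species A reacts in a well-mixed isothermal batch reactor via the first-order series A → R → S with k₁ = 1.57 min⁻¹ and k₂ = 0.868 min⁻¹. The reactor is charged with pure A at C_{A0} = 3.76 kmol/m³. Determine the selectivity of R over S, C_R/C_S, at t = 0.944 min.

For first-order series with pure A initially, C_R(t) = k₁C_{A0}/(k₂−k₁)·(e^(−k₁t) − e^(−k₂t)).
e^(−k₁t) = e^(−1.57×0.944) = e^(−1.482) = 0.2272; e^(−k₂t) = e^(−0.8194) = 0.4407.
C_R = 1.57×3.76/(0.868−1.57) × (0.2272−0.4407) = (-8.409)×(-0.2135) = 1.796 kmol/m³.
C_A = C_{A0}e^(−k₁t) = 0.8541 kmol/m³, so C_S = C_{A0}−C_A−C_R = 1.110 kmol/m³; C_R/C_S = 1.62.

1.62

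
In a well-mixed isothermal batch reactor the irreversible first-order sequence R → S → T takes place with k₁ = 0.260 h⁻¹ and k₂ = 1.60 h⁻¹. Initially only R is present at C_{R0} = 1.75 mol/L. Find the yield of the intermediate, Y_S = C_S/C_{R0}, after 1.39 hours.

0.114

The intermediate concentration in a first-order A→B→C sequence is C_S = k₁C_{R0}(e^(−k₁t) − e^(−k₂t))/(k₂−k₁).
e^(−k₁t) = e^(−0.260×1.39) = e^(−0.3614) = 0.6967; e^(−k₂t) = e^(−2.224) = 0.1082.
C_S = 0.260×1.75/(1.60−0.260) × (0.6967−0.1082) = 0.3396×0.5885 = 0.1998 mol/L.
Y_S = C_S/C_{R0} = 0.1998/1.75 = 0.114.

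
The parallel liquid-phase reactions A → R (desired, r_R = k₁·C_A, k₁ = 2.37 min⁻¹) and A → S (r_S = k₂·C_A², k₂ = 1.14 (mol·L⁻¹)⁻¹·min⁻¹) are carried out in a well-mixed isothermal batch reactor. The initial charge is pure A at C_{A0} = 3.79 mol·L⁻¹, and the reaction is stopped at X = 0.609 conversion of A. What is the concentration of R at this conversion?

C_A = C_{A0}(1−X) = 1.482 mol·L⁻¹.
Along a PFR/batch, dC_R/dC_A = −r_R/(r_R+r_S) = −k₁/(k₁+k₂·C_A).
Integrating from C_{A0} to C_A: C_R = (2.37/1.14)·ln[(2.37+1.14·3.79)/(2.37+1.14·1.48)] = 2.079·ln(6.691/4.059) = 1.039 mol·L⁻¹.

1.04 mol·L⁻¹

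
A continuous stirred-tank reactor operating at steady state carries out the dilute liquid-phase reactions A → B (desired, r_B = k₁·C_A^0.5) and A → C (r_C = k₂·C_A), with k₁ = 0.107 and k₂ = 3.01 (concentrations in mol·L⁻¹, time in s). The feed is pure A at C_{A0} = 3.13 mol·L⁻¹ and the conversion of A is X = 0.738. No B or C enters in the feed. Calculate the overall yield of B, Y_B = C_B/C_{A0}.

Exit C_A = C_{A0}(1−X) = 3.13×0.262 = 0.8201 mol·L⁻¹.
In a CSTR the entire volume is at exit conditions, so r_B = 0.107×0.8201^0.5 = 0.09690 and r_C = 3.01×0.8201 = 2.468.
Fraction of consumed A going to B: r_B/(r_B+r_C) = 0.03777.
C_B = 0.03777·C_{A0}·X = 0.03777×3.13×0.738 = 0.0873 mol·L⁻¹; Y_B = C_B/C_{A0} = 0.0279.

0.0279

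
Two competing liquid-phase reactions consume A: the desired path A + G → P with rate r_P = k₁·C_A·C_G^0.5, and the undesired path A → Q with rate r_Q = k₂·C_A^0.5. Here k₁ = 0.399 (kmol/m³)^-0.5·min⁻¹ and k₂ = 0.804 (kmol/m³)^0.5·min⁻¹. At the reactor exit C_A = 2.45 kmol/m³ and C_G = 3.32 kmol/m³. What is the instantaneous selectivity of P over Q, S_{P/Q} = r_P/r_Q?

S_{P/Q} = r_P/r_Q = (k₁·C_A·C_G^0.5)/(k₂·C_A^0.5) = (k₁/k₂)·C_A^0.5·C_G^0.5.
= (0.399×2.450×3.320^0.5) / (0.804×2.450^0.5) = 1.781/1.258 = 1.42.

1.42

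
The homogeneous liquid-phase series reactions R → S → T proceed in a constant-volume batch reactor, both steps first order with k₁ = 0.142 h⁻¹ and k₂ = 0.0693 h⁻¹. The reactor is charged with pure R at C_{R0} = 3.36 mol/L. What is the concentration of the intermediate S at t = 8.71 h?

Solving the coupled first-order balances gives C_S(t) = [k₁/(k₂−k₁)]·C_{R0}·(e^(−k₁t) − e^(−k₂t)).
e^(−k₁t) = e^(−0.142×8.71) = e^(−1.237) = 0.2903; e^(−k₂t) = e^(−0.6036) = 0.5468.
C_S = 0.142×3.36/(0.0693−0.142) × (0.2903−0.5468) = (-6.563)×(-0.2565) = 1.684 mol/L.

1.68 mol/L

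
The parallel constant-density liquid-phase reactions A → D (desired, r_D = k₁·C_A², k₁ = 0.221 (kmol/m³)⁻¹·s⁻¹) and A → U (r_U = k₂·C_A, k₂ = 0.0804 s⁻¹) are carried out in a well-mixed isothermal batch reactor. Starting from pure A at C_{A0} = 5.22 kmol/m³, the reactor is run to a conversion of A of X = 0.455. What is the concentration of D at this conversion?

C_A = C_{A0}(1−X) = 2.845 kmol/m³.
Along a PFR/batch, dC_U/dC_A = −r_U/(r_D+r_U) = −k₂/(k₂+k₁·C_A).
Integrating from C_{A0} to C_A: C_U = (0.0804/0.221)·ln[(0.0804+0.221·5.22)/(0.0804+0.221·2.84)] = 0.3638·ln(1.234/0.7091) = 0.2015 kmol/m³.
Then C_D = (C_{A0}−C_A) − C_U = 2.375 − 0.2015 = 2.174 kmol/m³.

2.17 kmol/m³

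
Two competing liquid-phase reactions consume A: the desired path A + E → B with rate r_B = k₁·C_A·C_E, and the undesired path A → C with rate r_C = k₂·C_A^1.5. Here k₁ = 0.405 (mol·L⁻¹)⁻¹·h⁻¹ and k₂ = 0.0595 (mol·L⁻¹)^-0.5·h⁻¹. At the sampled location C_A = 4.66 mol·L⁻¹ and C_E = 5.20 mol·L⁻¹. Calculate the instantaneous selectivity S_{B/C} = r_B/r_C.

16.4

S_{B/C} = r_B/r_C = (k₁·C_A·C_E)/(k₂·C_A^1.5) = (k₁/k₂)·C_A^-0.5·C_E.
= (0.405×4.660×5.200) / (0.0595×4.660^1.5) = 9.814/0.5985 = 16.4.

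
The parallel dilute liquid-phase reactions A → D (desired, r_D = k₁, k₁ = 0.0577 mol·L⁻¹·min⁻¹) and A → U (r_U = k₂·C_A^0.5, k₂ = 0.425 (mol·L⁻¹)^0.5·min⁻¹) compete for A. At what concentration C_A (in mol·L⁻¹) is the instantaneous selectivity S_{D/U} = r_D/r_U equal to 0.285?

0.227 mol·L⁻¹

S_{D/U} = (k₁/k₂)·C_A^-0.5 ⇒ C_A = (S·k₂/k₁)^(-2).
= (0.285×0.425/0.0577)^(-2) = (2.099)^(-2) = 0.227 mol·L⁻¹.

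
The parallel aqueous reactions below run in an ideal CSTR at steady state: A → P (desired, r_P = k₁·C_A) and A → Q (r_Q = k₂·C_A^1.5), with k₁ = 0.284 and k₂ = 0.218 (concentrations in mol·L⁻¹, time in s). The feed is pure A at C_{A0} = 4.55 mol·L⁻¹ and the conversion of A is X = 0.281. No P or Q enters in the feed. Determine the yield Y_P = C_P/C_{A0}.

0.118

Exit C_A = C_{A0}(1−X) = 4.55×0.719 = 3.271 mol·L⁻¹.
Rates in a CSTR are evaluated at the outlet concentration: r_P = 0.284×3.271 = 0.9291, r_Q = 0.218×3.271^1.5 = 1.290.
Fraction of consumed A going to P: r_P/(r_P+r_Q) = 0.4187.
C_P = 0.4187·C_{A0}·X = 0.4187×4.55×0.281 = 0.535 mol·L⁻¹; Y_P = C_P/C_{A0} = 0.118.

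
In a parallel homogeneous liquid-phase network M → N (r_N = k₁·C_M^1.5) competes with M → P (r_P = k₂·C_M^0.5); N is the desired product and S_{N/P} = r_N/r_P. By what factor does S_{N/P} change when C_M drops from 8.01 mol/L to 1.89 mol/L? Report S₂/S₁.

0.236

S_{N/P} = (k₁/k₂)·C_M, so S₂/S₁ = (C_{M,2}/C_{M,1}).
= 1.89/8.01 = 0.236.
Selectivity toward N falls as C_M falls — high-concentration operation is favoured.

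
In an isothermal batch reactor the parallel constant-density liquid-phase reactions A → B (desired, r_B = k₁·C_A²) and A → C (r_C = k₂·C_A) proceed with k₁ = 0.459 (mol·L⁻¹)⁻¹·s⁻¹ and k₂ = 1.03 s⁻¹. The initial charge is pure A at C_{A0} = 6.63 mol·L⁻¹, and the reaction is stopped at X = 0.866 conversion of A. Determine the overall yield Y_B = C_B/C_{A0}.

0.514

C_A = C_{A0}(1−X) = 0.8884 mol·L⁻¹.
Along a PFR/batch, dC_C/dC_A = −r_C/(r_B+r_C) = −k₂/(k₂+k₁·C_A).
Integrating from C_{A0} to C_A: C_C = (1.03/0.459)·ln[(1.03+0.459·6.63)/(1.03+0.459·0.888)] = 2.244·ln(4.073/1.438) = 2.337 mol·L⁻¹.
Then C_B = (C_{A0}−C_A) − C_C = 5.742 − 2.337 = 3.405 mol·L⁻¹.
Y_B = C_B/C_{A0} = 3.405/6.63 = 0.514.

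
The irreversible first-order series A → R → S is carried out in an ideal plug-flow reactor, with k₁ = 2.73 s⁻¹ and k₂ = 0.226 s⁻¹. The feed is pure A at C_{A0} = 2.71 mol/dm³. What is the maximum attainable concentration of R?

2.16 mol/dm³

At the optimum, C_{R,max}/C_{A0} = (k₁/k₂)^[k₂/(k₂−k₁)].
= (2.73/0.226)^(0.226/(0.226−2.73)) = (12.08)^(-0.09026) = 0.7986.
C_{R,max} = 0.7986×2.71 = 2.16 mol/dm³.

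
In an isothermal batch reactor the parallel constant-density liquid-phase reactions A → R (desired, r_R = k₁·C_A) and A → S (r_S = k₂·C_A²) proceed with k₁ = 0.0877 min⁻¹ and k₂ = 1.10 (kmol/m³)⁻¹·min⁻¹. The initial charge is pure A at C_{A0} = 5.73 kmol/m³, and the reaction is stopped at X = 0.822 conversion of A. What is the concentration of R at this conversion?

C_A = C_{A0}(1−X) = 1.020 kmol/m³.
Along a PFR/batch, dC_R/dC_A = −r_R/(r_R+r_S) = −k₁/(k₁+k₂·C_A).
Integrating from C_{A0} to C_A: C_R = (0.0877/1.10)·ln[(0.0877+1.10·5.73)/(0.0877+1.10·1.02)] = 0.07973·ln(6.391/1.210) = 0.1327 kmol/m³.

0.133 kmol/m³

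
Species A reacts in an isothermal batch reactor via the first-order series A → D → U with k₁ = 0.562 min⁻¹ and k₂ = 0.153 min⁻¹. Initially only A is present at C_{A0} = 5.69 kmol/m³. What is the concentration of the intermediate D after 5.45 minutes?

3.03 kmol/m³

For first-order series with pure A initially, C_D(t) = k₁C_{A0}/(k₂−k₁)·(e^(−k₁t) − e^(−k₂t)).
e^(−k₁t) = e^(−0.562×5.45) = e^(−3.063) = 0.04675; e^(−k₂t) = e^(−0.8338) = 0.4344.
C_D = 0.562×5.69/(0.153−0.562) × (0.04675−0.4344) = (-7.819)×(-0.3876) = 3.031 kmol/m³.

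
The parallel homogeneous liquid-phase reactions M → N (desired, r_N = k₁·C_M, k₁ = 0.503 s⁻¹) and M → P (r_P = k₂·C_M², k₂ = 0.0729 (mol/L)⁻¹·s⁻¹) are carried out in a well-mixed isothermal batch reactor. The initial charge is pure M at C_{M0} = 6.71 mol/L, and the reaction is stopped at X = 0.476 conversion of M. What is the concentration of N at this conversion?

C_M = C_{M0}(1−X) = 3.516 mol/L.
Along a PFR/batch, dC_N/dC_M = −r_N/(r_N+r_P) = −k₁/(k₁+k₂·C_M).
Integrating from C_{M0} to C_M: C_N = (0.503/0.0729)·ln[(0.503+0.0729·6.71)/(0.503+0.0729·3.52)] = 6.900·ln(0.9922/0.7593) = 1.845 mol/L.

1.85 mol/L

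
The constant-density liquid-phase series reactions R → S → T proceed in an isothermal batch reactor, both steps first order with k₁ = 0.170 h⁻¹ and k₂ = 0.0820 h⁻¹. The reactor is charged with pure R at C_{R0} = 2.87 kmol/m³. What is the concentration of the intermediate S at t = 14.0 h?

1.25 kmol/m³

For first-order series with pure R initially, C_S(t) = k₁C_{R0}/(k₂−k₁)·(e^(−k₁t) − e^(−k₂t)).
e^(−k₁t) = e^(−0.170×14.0) = e^(−2.380) = 0.09255; e^(−k₂t) = e^(−1.148) = 0.3173.
C_S = 0.170×2.87/(0.0820−0.170) × (0.09255−0.3173) = (-5.544)×(-0.2247) = 1.246 kmol/m³.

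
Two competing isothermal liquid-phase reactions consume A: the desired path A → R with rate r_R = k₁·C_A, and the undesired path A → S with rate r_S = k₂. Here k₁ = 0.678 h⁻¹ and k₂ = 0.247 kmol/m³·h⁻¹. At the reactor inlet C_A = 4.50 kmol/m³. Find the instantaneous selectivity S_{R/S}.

12.4

S_{R/S} = r_R/r_S = (k₁·C_A)/(k₂) = (k₁/k₂)·C_A.
= (0.678×4.500) / (0.247) = 3.051/0.2470 = 12.4.
Since the desired path is higher order in A, keeping C_A high (PFR or concentrated feed) favours R.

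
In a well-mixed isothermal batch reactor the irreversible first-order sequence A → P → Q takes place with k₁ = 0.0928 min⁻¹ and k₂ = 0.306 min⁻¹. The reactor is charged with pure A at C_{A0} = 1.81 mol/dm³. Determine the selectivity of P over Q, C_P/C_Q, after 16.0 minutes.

0.141

The intermediate concentration in a first-order A→B→C sequence is C_P = k₁C_{A0}(e^(−k₁t) − e^(−k₂t))/(k₂−k₁).
e^(−k₁t) = e^(−0.0928×16.0) = e^(−1.485) = 0.2265; e^(−k₂t) = e^(−4.896) = 0.007476.
C_P = 0.0928×1.81/(0.306−0.0928) × (0.2265−0.007476) = 0.7878×0.2191 = 0.1726 mol/dm³.
C_A = C_{A0}e^(−k₁t) = 0.4101 mol/dm³, so C_Q = C_{A0}−C_A−C_P = 1.227 mol/dm³; C_P/C_Q = 0.141.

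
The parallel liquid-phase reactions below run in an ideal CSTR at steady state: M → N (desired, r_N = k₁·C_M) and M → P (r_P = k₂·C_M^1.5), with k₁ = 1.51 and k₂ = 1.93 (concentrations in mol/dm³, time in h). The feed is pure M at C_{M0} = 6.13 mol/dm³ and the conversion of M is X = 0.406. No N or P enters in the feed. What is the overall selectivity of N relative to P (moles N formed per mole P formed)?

0.410

Exit C_M = C_{M0}(1−X) = 6.13×0.594 = 3.641 mol/dm³.
Rates in a CSTR are evaluated at the outlet concentration: r_N = 1.51×3.641 = 5.498, r_P = 1.93×3.641^1.5 = 13.41.
Overall selectivity = C_N/C_P = r_Nτ/(r_Pτ) = r_N/r_P = 0.410.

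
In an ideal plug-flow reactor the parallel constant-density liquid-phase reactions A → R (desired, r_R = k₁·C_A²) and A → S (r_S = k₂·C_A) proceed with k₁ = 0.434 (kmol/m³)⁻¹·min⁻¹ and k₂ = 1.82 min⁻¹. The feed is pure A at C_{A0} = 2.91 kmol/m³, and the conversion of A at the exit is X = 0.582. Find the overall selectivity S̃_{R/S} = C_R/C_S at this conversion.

0.483

C_A = C_{A0}(1−X) = 1.216 kmol/m³.
Along a PFR/batch, dC_S/dC_A = −r_S/(r_R+r_S) = −k₂/(k₂+k₁·C_A).
Integrating from C_{A0} to C_A: C_S = (1.82/0.434)·ln[(1.82+0.434·2.91)/(1.82+0.434·1.22)] = 4.194·ln(3.083/2.348) = 1.142 kmol/m³.
Then C_R = (C_{A0}−C_A) − C_S = 1.694 − 1.142 = 0.5515 kmol/m³.
S̃_{R/S} = C_R/C_S = 0.5515/1.142 = 0.483.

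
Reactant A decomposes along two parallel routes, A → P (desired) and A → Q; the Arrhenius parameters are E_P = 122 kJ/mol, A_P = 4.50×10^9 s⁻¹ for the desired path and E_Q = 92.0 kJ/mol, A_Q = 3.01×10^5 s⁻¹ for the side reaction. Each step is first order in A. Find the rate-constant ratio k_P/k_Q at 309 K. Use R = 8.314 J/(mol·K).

0.127

k_P/k_Q = (A_P/A_Q)·exp[−(E_P−E_Q)/(RT)] = (A_P/A_Q)·exp[(E_Q−E_P)/(RT)].
(E_Q−E_P)/(RT) = (92.0−122)×10³/(8.314×309) = -30000/2569 = -11.68.
k_P/k_Q = (4.50×10^9/3.01×10^5)·exp(-11.68) = 14950 × 8.482×10^-6 = 0.127.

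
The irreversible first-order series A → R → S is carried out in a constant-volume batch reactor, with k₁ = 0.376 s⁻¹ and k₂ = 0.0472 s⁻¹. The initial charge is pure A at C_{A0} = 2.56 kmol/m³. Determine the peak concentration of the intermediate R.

1.90 kmol/m³

At the optimum, C_{R,max}/C_{A0} = (k₁/k₂)^[k₂/(k₂−k₁)].
= (0.376/0.0472)^(0.0472/(0.0472−0.376)) = (7.966)^(-0.1436) = 0.7424.
C_{R,max} = 0.7424×2.56 = 1.90 kmol/m³.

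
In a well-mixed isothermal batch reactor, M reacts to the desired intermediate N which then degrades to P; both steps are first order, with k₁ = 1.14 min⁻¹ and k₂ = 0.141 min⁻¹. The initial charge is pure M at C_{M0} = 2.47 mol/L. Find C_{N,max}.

For a first-order series the maximum intermediate yield is C_{N,max}/C_{M0} = (k₁/k₂)^[k₂/(k₂−k₁)].
= (1.14/0.141)^(0.141/(0.141−1.14)) = (8.085)^(-0.1411) = 0.7445.
C_{N,max} = 0.7445×2.47 = 1.84 mol/L.

1.84 mol/L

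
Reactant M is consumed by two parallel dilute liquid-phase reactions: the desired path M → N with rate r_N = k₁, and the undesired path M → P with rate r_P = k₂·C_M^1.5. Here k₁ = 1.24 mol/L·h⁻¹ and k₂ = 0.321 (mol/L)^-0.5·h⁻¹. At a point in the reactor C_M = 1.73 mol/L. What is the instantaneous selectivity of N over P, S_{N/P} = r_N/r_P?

S_{N/P} = r_N/r_P = (k₁)/(k₂·C_M^1.5) = (k₁/k₂)·C_M^-1.5.
= (1.24) / (0.321×1.730^1.5) = 1.240/0.7304 = 1.70.
The undesired path is higher order in M, so low C_M (CSTR or dilute feed) favours N.

1.70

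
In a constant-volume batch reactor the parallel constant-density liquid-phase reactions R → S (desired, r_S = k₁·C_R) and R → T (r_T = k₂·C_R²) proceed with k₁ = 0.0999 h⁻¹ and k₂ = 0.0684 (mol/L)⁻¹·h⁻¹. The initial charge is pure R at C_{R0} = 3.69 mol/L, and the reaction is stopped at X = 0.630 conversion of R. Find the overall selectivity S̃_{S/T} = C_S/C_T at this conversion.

C_R = C_{R0}(1−X) = 1.365 mol/L.
Along a PFR/batch, dC_S/dC_R = −r_S/(r_S+r_T) = −k₁/(k₁+k₂·C_R).
Integrating from C_{R0} to C_R: C_S = (0.0999/0.0684)·ln[(0.0999+0.0684·3.69)/(0.0999+0.0684·1.37)] = 1.461·ln(0.3523/0.1933) = 0.8768 mol/L.
C_T = (C_{R0}−C_R)−C_S = 1.448 mol/L; S̃_{S/T} = 0.8768/1.448 = 0.606.

0.606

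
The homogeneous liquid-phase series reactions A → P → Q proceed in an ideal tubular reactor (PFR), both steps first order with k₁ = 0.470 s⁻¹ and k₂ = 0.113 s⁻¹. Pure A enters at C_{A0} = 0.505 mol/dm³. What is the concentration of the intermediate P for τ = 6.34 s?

Solving the coupled first-order balances gives C_P(τ) = [k₁/(k₂−k₁)]·C_{A0}·(e^(−k₁τ) − e^(−k₂τ)).
e^(−k₁τ) = e^(−0.470×6.34) = e^(−2.980) = 0.05080; e^(−k₂τ) = e^(−0.7164) = 0.4885.
C_P = 0.470×0.505/(0.113−0.470) × (0.05080−0.4885) = (-0.6648)×(-0.4377) = 0.2910 mol/dm³.

0.291 mol/dm³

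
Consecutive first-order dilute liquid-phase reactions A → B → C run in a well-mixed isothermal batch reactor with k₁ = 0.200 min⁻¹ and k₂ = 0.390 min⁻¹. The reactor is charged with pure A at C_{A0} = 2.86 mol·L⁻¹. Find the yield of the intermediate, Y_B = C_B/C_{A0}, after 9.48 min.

Solving the coupled first-order balances gives C_B(t) = [k₁/(k₂−k₁)]·C_{A0}·(e^(−k₁t) − e^(−k₂t)).
e^(−k₁t) = e^(−0.200×9.48) = e^(−1.896) = 0.1502; e^(−k₂t) = e^(−3.697) = 0.02479.
C_B = 0.200×2.86/(0.390−0.200) × (0.1502−0.02479) = 3.011×0.1254 = 0.3774 mol·L⁻¹.
Y_B = C_B/C_{A0} = 0.3774/2.86 = 0.132.

0.132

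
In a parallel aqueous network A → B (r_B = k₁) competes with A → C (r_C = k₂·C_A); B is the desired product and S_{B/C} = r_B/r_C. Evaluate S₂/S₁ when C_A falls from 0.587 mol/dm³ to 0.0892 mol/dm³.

6.58

S_{B/C} = (k₁/k₂)·C_A⁻¹, so S₂/S₁ = (C_{A,2}/C_{A,1})⁻¹.
= 0.587/0.0892 = 6.58.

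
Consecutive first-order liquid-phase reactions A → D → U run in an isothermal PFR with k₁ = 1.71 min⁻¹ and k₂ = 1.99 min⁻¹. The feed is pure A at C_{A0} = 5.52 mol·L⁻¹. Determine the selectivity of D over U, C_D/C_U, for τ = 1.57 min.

0.189

Solving the coupled first-order balances gives C_D(τ) = [k₁/(k₂−k₁)]·C_{A0}·(e^(−k₁τ) − e^(−k₂τ)).
e^(−k₁τ) = e^(−1.71×1.57) = e^(−2.685) = 0.06824; e^(−k₂τ) = e^(−3.124) = 0.04397.
C_D = 1.71×5.52/(1.99−1.71) × (0.06824−0.04397) = 33.71×0.02427 = 0.8183 mol·L⁻¹.
C_A = C_{A0}e^(−k₁τ) = 0.3767 mol·L⁻¹, so C_U = C_{A0}−C_A−C_D = 4.325 mol·L⁻¹; C_D/C_U = 0.189.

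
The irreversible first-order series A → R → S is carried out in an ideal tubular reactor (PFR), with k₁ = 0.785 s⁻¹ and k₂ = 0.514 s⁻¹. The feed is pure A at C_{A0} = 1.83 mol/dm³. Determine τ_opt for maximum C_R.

Setting dC_R/dτ = 0 gives τ_opt = ln(k₂/k₁)/(k₂−k₁).
= ln(0.514/0.785)/(0.514−0.785) = ln(0.6548)/-0.2710 = -0.4235/-0.2710 = 1.56 s.

1.56 s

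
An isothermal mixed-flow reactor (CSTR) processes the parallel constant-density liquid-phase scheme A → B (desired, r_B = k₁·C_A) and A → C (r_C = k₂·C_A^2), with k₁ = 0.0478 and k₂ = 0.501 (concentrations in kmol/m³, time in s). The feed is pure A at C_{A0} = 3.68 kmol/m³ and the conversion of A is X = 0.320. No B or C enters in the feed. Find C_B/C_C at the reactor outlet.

0.0381

Exit C_A = C_{A0}(1−X) = 3.68×0.680 = 2.502 kmol/m³.
Rates in a CSTR are evaluated at the outlet concentration: r_B = 0.0478×2.502 = 0.1196, r_C = 0.501×2.502^2 = 3.137.
Overall selectivity = C_B/C_C = r_Bτ/(r_Cτ) = r_B/r_C = 0.0381.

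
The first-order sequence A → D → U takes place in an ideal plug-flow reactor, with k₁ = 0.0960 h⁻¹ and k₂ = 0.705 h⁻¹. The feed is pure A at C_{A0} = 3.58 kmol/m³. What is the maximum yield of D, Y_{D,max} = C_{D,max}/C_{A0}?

0.0994

At the optimum, C_{D,max}/C_{A0} = (k₁/k₂)^[k₂/(k₂−k₁)].
= (0.0960/0.705)^(0.705/(0.705−0.0960)) = (0.1362)^(1.158) = 0.09944.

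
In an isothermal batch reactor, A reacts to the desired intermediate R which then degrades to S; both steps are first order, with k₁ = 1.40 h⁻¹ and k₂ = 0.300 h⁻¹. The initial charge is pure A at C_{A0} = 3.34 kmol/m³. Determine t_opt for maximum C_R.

The intermediate peaks when r₁ = r₂, i.e. k₁e^(−k₁t) = k₂e^(−k₂t), giving t_opt = ln(k₂/k₁)/(k₂−k₁).
= ln(0.300/1.40)/(0.300−1.40) = ln(0.2143)/-1.100 = -1.540/-1.100 = 1.40 h.

1.40 h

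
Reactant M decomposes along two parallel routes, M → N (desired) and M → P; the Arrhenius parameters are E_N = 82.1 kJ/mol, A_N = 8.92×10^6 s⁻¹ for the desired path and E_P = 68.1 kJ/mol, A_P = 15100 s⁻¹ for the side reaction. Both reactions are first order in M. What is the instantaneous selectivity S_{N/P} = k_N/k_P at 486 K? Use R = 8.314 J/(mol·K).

With equal orders, S_{N/P} = k_N/k_P = (A_N/A_P)·exp[(E_P−E_N)/(RT)].
(E_P−E_N)/(RT) = (68.1−82.1)×10³/(8.314×486) = -14000/4041 = -3.465.
k_N/k_P = (8.92×10^6/15100)·exp(-3.465) = 590.7 × 0.03128 = 18.5.
Since E_N > E_P, raising the temperature improves selectivity toward N.

18.5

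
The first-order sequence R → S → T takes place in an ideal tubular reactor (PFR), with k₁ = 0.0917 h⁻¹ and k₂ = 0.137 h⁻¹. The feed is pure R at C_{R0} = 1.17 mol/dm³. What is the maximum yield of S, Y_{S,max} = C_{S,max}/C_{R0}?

0.297

For a first-order series the maximum intermediate yield is C_{S,max}/C_{R0} = (k₁/k₂)^[k₂/(k₂−k₁)].
= (0.0917/0.137)^(0.137/(0.137−0.0917)) = (0.6693)^(3.024) = 0.2970.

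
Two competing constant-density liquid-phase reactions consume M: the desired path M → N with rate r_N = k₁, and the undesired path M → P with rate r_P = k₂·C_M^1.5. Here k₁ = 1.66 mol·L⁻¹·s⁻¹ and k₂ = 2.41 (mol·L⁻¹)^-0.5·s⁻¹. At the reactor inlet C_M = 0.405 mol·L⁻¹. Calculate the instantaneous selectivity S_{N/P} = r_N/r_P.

S_{N/P} = r_N/r_P = (k₁)/(k₂·C_M^1.5) = (k₁/k₂)·C_M^-1.5.
= (1.66) / (2.41×0.4050^1.5) = 1.660/0.6212 = 2.67.

2.67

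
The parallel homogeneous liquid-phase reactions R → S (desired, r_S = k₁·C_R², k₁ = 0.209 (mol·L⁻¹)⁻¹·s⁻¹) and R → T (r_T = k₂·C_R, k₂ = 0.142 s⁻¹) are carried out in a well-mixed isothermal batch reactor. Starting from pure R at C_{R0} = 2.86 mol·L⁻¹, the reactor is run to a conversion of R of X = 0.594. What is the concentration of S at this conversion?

C_R = C_{R0}(1−X) = 1.161 mol·L⁻¹.
Along a PFR/batch, dC_T/dC_R = −r_T/(r_S+r_T) = −k₂/(k₂+k₁·C_R).
Integrating from C_{R0} to C_R: C_T = (0.142/0.209)·ln[(0.142+0.209·2.86)/(0.142+0.209·1.16)] = 0.6794·ln(0.7397/0.3847) = 0.4443 mol·L⁻¹.
Then C_S = (C_{R0}−C_R) − C_T = 1.699 − 0.4443 = 1.255 mol·L⁻¹.

1.25 mol·L⁻¹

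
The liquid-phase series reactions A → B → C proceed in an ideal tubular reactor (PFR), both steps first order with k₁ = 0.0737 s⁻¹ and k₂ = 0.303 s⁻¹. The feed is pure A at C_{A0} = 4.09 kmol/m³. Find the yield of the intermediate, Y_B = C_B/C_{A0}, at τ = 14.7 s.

0.105

For first-order series with pure A initially, C_B(τ) = k₁C_{A0}/(k₂−k₁)·(e^(−k₁τ) − e^(−k₂τ)).
e^(−k₁τ) = e^(−0.0737×14.7) = e^(−1.083) = 0.3384; e^(−k₂τ) = e^(−4.454) = 0.01163.
C_B = 0.0737×4.09/(0.303−0.0737) × (0.3384−0.01163) = 1.315×0.3268 = 0.4296 kmol/m³.
Y_B = C_B/C_{A0} = 0.4296/4.09 = 0.105.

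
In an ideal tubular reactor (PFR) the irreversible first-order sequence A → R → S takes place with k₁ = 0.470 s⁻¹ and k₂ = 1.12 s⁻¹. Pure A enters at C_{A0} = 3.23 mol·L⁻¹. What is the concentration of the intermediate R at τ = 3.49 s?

For first-order series with pure A initially, C_R(τ) = k₁C_{A0}/(k₂−k₁)·(e^(−k₁τ) − e^(−k₂τ)).
e^(−k₁τ) = e^(−0.470×3.49) = e^(−1.640) = 0.1939; e^(−k₂τ) = e^(−3.909) = 0.02006.
C_R = 0.470×3.23/(1.12−0.470) × (0.1939−0.02006) = 2.336×0.1739 = 0.4061 mol·L⁻¹.

0.406 mol·L⁻¹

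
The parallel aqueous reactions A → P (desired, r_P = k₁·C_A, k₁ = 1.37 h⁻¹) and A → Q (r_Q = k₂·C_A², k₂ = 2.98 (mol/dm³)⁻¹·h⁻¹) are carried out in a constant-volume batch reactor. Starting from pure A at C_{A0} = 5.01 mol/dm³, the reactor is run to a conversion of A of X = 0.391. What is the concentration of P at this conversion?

0.204 mol/dm³

C_A = C_{A0}(1−X) = 3.051 mol/dm³.
Along a PFR/batch, dC_P/dC_A = −r_P/(r_P+r_Q) = −k₁/(k₁+k₂·C_A).
Integrating from C_{A0} to C_A: C_P = (1.37/2.98)·ln[(1.37+2.98·5.01)/(1.37+2.98·3.05)] = 0.4597·ln(16.30/10.46) = 0.2038 mol/dm³.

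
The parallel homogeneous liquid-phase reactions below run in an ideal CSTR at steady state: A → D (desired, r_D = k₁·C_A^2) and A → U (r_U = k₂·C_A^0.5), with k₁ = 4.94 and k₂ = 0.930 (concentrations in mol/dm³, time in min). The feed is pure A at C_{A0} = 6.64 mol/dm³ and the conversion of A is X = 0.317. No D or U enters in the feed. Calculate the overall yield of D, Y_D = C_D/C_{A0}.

0.311

Exit C_A = C_{A0}(1−X) = 6.64×0.683 = 4.535 mol/dm³.
In a CSTR the entire volume is at exit conditions, so r_D = 4.94×4.535^2 = 101.6 and r_U = 0.930×4.535^0.5 = 1.981.
Fraction of consumed A going to D: r_D/(r_D+r_U) = 0.9809.
C_D = 0.9809·C_{A0}·X = 0.9809×6.64×0.317 = 2.06 mol/dm³; Y_D = C_D/C_{A0} = 0.311.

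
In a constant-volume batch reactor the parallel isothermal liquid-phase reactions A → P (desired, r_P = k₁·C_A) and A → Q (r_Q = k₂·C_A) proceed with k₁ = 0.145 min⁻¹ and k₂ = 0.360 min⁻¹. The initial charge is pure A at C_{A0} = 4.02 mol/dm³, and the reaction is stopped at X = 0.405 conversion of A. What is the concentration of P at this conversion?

C_A = C_{A0}(1−X) = 2.392 mol/dm³.
Both paths are first order in A, so the instantaneous fraction to P is constant: dC_P/d(−C_A) = k₁/(k₁+k₂) = 0.2871.
C_P = 0.2871·(C_{A0}−C_A) = 0.2871×1.628 = 0.467 mol/dm³.

0.467 mol/dm³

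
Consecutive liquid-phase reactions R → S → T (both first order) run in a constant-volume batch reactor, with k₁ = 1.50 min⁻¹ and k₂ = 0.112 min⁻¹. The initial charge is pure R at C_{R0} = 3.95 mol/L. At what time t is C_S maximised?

1.87 min

The intermediate peaks when r₁ = r₂, i.e. k₁e^(−k₁t) = k₂e^(−k₂t), giving t_opt = ln(k₂/k₁)/(k₂−k₁).
= ln(0.112/1.50)/(0.112−1.50) = ln(0.07467)/-1.388 = -2.595/-1.388 = 1.87 min.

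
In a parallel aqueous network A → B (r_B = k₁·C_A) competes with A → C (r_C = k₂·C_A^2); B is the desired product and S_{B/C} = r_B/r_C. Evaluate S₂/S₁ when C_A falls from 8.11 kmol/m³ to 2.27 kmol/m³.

S_{B/C} = (k₁/k₂)·C_A⁻¹, so S₂/S₁ = (C_{A,2}/C_{A,1})⁻¹.
= 8.11/2.27 = 3.57.
Selectivity toward B rises as C_A falls — low-concentration operation is favoured.

3.57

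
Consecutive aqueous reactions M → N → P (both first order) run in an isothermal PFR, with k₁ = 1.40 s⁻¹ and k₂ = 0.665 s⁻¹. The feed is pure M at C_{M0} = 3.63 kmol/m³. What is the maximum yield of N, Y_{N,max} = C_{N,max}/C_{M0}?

For a first-order series the maximum intermediate yield is C_{N,max}/C_{M0} = (k₁/k₂)^[k₂/(k₂−k₁)].
= (1.40/0.665)^(0.665/(0.665−1.40)) = (2.105)^(-0.9048) = 0.5099.

0.510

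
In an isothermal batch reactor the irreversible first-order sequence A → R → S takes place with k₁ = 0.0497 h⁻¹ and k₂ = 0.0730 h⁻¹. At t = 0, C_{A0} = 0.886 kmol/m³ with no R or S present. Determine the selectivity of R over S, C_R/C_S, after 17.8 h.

For first-order series with pure A initially, C_R(t) = k₁C_{A0}/(k₂−k₁)·(e^(−k₁t) − e^(−k₂t)).
e^(−k₁t) = e^(−0.0497×17.8) = e^(−0.8847) = 0.4129; e^(−k₂t) = e^(−1.299) = 0.2727.
C_R = 0.0497×0.886/(0.0730−0.0497) × (0.4129−0.2727) = 1.890×0.1402 = 0.2649 kmol/m³.
C_A = C_{A0}e^(−k₁t) = 0.3658 kmol/m³, so C_S = C_{A0}−C_A−C_R = 0.2553 kmol/m³; C_R/C_S = 1.04.

1.04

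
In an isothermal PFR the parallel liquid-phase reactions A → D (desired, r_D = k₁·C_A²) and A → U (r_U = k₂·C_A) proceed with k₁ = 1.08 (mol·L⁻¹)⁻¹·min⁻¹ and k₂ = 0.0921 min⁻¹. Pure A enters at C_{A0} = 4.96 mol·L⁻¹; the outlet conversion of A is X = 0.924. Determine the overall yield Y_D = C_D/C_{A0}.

0.883

C_A = C_{A0}(1−X) = 0.3770 mol·L⁻¹.
Along a PFR/batch, dC_U/dC_A = −r_U/(r_D+r_U) = −k₂/(k₂+k₁·C_A).
Integrating from C_{A0} to C_A: C_U = (0.0921/1.08)·ln[(0.0921+1.08·4.96)/(0.0921+1.08·0.377)] = 0.08528·ln(5.449/0.4992) = 0.2038 mol·L⁻¹.
Then C_D = (C_{A0}−C_A) − C_U = 4.583 − 0.2038 = 4.379 mol·L⁻¹.
Y_D = C_D/C_{A0} = 4.379/4.96 = 0.883.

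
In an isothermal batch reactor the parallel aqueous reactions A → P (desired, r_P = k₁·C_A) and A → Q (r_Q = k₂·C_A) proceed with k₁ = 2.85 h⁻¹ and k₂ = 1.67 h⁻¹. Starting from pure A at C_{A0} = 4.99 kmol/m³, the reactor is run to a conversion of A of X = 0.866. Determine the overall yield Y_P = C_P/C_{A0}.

0.546

C_A = C_{A0}(1−X) = 0.6687 kmol/m³.
Both paths are first order in A, so the instantaneous fraction to P is constant: dC_P/d(−C_A) = k₁/(k₁+k₂) = 0.6305.
C_P = 0.6305·(C_{A0}−C_A) = 0.6305×4.321 = 2.72 kmol/m³.
Y_P = C_P/C_{A0} = 2.725/4.99 = 0.546.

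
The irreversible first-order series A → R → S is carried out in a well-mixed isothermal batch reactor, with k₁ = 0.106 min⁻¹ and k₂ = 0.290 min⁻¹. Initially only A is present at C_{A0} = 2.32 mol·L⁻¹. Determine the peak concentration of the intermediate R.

For a first-order series the maximum intermediate yield is C_{R,max}/C_{A0} = (k₁/k₂)^[k₂/(k₂−k₁)].
= (0.106/0.290)^(0.290/(0.290−0.106)) = (0.3655)^(1.576) = 0.2047.
C_{R,max} = 0.2047×2.32 = 0.475 mol·L⁻¹.

0.475 mol·L⁻¹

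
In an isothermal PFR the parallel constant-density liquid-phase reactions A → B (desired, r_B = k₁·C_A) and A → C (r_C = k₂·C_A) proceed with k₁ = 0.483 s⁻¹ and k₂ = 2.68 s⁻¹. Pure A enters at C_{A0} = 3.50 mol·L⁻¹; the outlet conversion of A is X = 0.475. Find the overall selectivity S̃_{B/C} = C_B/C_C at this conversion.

C_A = C_{A0}(1−X) = 1.838 mol·L⁻¹.
Both paths are first order in A, so the instantaneous fraction to B is constant: dC_B/d(−C_A) = k₁/(k₁+k₂) = 0.1527.
C_B = 0.1527·(C_{A0}−C_A) = 0.1527×1.662 = 0.254 mol·L⁻¹.
C_C = (C_{A0}−C_A)−C_B = 1.409 mol·L⁻¹; S̃_{B/C} = 0.2539/1.409 = 0.180.

0.180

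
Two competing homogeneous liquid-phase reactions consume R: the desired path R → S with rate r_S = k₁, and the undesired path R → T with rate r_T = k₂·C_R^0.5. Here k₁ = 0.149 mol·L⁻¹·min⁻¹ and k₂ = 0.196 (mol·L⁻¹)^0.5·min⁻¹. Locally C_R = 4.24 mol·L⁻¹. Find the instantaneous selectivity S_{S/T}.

0.369

S_{S/T} = r_S/r_T = (k₁)/(k₂·C_R^0.5) = (k₁/k₂)·C_R^-0.5.
= (0.149) / (0.196×4.240^0.5) = 0.1490/0.4036 = 0.369.
The undesired path is higher order in R, so low C_R (CSTR or dilute feed) favours S.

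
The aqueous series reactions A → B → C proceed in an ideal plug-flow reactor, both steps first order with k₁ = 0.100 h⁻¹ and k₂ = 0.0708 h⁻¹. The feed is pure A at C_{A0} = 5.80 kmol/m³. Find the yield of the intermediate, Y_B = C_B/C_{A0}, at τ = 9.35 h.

0.422

For first-order series with pure A initially, C_B(τ) = k₁C_{A0}/(k₂−k₁)·(e^(−k₁τ) − e^(−k₂τ)).
e^(−k₁τ) = e^(−0.100×9.35) = e^(−0.9350) = 0.3926; e^(−k₂τ) = e^(−0.6620) = 0.5158.
C_B = 0.100×5.80/(0.0708−0.100) × (0.3926−0.5158) = (-19.86)×(-0.1232) = 2.448 kmol/m³.
Y_B = C_B/C_{A0} = 2.448/5.80 = 0.422.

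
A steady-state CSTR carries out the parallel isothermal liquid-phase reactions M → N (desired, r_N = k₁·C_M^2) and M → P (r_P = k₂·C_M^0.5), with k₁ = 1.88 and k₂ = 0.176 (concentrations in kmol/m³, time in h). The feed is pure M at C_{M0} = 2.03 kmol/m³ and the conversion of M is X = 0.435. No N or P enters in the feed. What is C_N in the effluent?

0.821 kmol/m³

Exit C_M = C_{M0}(1−X) = 2.03×0.565 = 1.147 kmol/m³.
In a CSTR the entire volume is at exit conditions, so r_N = 1.88×1.147^2 = 2.473 and r_P = 0.176×1.147^0.5 = 0.1885.
Fraction of consumed M going to N: r_N/(r_N+r_P) = 0.9292.
C_N = 0.9292·C_{M0}·X = 0.9292×2.03×0.435 = 0.821 kmol/m³.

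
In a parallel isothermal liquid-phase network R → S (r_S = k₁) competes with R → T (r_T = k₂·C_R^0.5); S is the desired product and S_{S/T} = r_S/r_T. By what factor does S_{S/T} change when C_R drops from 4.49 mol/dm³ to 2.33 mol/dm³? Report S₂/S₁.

S_{S/T} = (k₁/k₂)·C_R^-0.5, so S₂/S₁ = (C_{R,2}/C_{R,1})^-0.5.
= (2.33/4.49)^(-0.5) = (0.5189)^(-0.5) = 1.39.

1.39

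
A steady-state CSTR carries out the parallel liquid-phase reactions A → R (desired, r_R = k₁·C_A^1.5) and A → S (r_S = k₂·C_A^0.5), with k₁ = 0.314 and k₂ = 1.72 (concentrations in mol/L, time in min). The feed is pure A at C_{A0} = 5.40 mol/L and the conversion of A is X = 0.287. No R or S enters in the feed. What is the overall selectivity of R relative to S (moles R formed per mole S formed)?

Exit C_A = C_{A0}(1−X) = 5.40×0.713 = 3.850 mol/L.
In a CSTR the entire volume is at exit conditions, so r_R = 0.314×3.850^1.5 = 2.372 and r_S = 1.72×3.850^0.5 = 3.375.
Overall selectivity = C_R/C_S = r_Rτ/(r_Sτ) = r_R/r_S = 0.703.

0.703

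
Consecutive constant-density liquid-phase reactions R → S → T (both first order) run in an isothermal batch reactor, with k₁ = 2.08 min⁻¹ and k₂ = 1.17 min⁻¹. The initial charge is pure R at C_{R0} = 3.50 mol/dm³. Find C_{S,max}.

Evaluating C_S at t_opt = ln(k₂/k₁)/(k₂−k₁) gives C_{S,max}/C_{R0} = (k₁/k₂)^[k₂/(k₂−k₁)].
= (2.08/1.17)^(1.17/(1.17−2.08)) = (1.778)^(-1.286) = 0.4772.
C_{S,max} = 0.4772×3.50 = 1.67 mol/dm³.

1.67 mol/dm³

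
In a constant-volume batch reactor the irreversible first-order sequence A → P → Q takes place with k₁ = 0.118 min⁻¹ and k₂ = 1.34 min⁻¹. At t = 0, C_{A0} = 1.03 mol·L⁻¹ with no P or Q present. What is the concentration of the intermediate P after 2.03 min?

Solving the coupled first-order balances gives C_P(t) = [k₁/(k₂−k₁)]·C_{A0}·(e^(−k₁t) − e^(−k₂t)).
e^(−k₁t) = e^(−0.118×2.03) = e^(−0.2395) = 0.7870; e^(−k₂t) = e^(−2.720) = 0.06586.
C_P = 0.118×1.03/(1.34−0.118) × (0.7870−0.06586) = 0.09946×0.7211 = 0.07172 mol·L⁻¹.

0.0717 mol·L⁻¹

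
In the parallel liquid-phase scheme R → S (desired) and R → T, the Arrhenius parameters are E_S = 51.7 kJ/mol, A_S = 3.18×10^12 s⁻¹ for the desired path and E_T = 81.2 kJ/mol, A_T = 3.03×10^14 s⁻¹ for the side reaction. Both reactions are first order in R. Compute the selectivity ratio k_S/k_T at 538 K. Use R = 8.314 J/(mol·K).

With equal orders, S_{S/T} = k_S/k_T = (A_S/A_T)·exp[(E_T−E_S)/(RT)].
(E_T−E_S)/(RT) = (81.2−51.7)×10³/(8.314×538) = 29500/4473 = 6.595.
k_S/k_T = (3.18×10^12/3.03×10^14)·exp(6.595) = 0.01050 × 731.6 = 7.68.

7.68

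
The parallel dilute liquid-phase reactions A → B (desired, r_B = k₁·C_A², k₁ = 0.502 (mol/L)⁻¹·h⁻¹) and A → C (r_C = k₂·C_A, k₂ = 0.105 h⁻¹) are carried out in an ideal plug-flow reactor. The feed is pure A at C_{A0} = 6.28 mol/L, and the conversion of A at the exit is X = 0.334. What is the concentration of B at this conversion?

C_A = C_{A0}(1−X) = 4.182 mol/L.
Along a PFR/batch, dC_C/dC_A = −r_C/(r_B+r_C) = −k₂/(k₂+k₁·C_A).
Integrating from C_{A0} to C_A: C_C = (0.105/0.502)·ln[(0.105+0.502·6.28)/(0.105+0.502·4.18)] = 0.2092·ln(3.258/2.205) = 0.08166 mol/L.
Then C_B = (C_{A0}−C_A) − C_C = 2.098 − 0.08166 = 2.016 mol/L.

2.02 mol/L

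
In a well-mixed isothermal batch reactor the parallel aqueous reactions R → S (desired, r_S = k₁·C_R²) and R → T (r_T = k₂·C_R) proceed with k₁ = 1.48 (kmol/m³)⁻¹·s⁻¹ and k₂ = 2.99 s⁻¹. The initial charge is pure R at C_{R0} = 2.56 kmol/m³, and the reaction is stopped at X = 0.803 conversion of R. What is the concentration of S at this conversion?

C_R = C_{R0}(1−X) = 0.5043 kmol/m³.
Along a PFR/batch, dC_T/dC_R = −r_T/(r_S+r_T) = −k₂/(k₂+k₁·C_R).
Integrating from C_{R0} to C_R: C_T = (2.99/1.48)·ln[(2.99+1.48·2.56)/(2.99+1.48·0.504)] = 2.020·ln(6.779/3.736) = 1.203 kmol/m³.
Then C_S = (C_{R0}−C_R) − C_T = 2.056 − 1.203 = 0.8522 kmol/m³.

0.852 kmol/m³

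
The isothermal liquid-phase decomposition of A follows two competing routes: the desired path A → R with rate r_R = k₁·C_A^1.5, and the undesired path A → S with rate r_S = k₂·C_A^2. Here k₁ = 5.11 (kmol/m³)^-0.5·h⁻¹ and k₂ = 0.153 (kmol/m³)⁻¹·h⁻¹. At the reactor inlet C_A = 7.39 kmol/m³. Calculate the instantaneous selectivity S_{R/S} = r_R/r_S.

S_{R/S} = r_R/r_S = (k₁·C_A^1.5)/(k₂·C_A^2) = (k₁/k₂)·C_A^-0.5.
= (5.11×7.390^1.5) / (0.153×7.390^2) = 102.7/8.356 = 12.3.
The undesired path is higher order in A, so low C_A (CSTR or dilute feed) favours R.

12.3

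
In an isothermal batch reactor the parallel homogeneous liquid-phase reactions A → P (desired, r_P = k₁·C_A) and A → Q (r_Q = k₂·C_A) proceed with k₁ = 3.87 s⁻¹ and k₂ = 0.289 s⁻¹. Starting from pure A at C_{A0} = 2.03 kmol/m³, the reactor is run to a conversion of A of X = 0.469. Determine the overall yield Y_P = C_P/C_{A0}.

C_A = C_{A0}(1−X) = 1.078 kmol/m³.
Both paths are first order in A, so the instantaneous fraction to P is constant: dC_P/d(−C_A) = k₁/(k₁+k₂) = 0.9305.
C_P = 0.9305·(C_{A0}−C_A) = 0.9305×0.9521 = 0.886 kmol/m³.
Y_P = C_P/C_{A0} = 0.8859/2.03 = 0.436.

0.436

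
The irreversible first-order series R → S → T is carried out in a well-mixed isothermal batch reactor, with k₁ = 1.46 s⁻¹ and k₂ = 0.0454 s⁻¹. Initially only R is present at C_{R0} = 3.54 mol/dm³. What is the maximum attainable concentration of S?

At the optimum, C_{S,max}/C_{R0} = (k₁/k₂)^[k₂/(k₂−k₁)].
= (1.46/0.0454)^(0.0454/(0.0454−1.46)) = (32.16)^(-0.03209) = 0.8946.
C_{S,max} = 0.8946×3.54 = 3.17 mol/dm³.

3.17 mol/dm³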